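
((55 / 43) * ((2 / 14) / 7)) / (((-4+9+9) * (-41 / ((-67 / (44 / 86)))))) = 335 / 56252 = 0.01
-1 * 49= -49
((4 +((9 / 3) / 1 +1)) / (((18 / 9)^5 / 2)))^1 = 1 / 2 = 0.50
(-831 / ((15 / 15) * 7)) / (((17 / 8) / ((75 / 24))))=-20775 / 119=-174.58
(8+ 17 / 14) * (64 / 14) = 2064 / 49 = 42.12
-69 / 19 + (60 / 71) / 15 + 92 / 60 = -41318 / 20235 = -2.04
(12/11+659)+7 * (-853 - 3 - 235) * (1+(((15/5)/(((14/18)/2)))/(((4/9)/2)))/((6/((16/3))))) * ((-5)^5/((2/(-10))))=-3801452464.91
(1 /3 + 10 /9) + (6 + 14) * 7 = 1273 /9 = 141.44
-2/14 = -1/7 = -0.14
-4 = -4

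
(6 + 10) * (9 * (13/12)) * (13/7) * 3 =869.14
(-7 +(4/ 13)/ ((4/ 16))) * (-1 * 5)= 375/ 13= 28.85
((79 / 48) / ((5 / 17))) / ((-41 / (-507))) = 226967 / 3280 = 69.20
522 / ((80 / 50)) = 1305 / 4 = 326.25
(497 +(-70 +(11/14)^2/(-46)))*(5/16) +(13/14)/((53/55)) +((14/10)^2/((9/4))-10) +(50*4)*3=1247644357703/1720252800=725.27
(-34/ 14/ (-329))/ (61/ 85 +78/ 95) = 5491/ 1144591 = 0.00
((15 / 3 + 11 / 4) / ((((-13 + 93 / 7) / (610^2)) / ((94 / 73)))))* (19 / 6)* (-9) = -54079432575 / 146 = -370407072.43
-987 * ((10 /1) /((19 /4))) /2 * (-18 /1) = 355320 /19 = 18701.05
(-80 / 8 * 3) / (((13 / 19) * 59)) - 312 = -239874 / 767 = -312.74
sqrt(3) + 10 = 11.73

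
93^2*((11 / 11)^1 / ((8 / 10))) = 43245 / 4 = 10811.25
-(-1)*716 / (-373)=-716 / 373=-1.92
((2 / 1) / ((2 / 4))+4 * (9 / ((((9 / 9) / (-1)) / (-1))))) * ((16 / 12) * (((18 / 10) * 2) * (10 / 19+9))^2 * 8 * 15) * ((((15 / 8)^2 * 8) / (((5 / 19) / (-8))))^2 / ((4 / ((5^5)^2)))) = 13434057562500000000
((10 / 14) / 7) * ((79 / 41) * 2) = 790 / 2009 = 0.39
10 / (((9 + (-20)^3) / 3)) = -30 / 7991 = -0.00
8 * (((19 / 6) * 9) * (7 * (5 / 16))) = 1995 / 4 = 498.75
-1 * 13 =-13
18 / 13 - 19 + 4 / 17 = -3841 / 221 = -17.38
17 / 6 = 2.83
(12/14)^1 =0.86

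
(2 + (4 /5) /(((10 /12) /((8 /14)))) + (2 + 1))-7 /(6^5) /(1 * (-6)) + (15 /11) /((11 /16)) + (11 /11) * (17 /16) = 8491047421 /987940800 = 8.59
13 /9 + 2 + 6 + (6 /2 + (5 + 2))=175 /9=19.44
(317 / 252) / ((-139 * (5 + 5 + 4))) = -317 / 490392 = -0.00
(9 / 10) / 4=9 / 40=0.22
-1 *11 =-11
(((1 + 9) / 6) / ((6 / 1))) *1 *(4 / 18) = 5 / 81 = 0.06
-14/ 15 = -0.93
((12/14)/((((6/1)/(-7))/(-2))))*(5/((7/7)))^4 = 1250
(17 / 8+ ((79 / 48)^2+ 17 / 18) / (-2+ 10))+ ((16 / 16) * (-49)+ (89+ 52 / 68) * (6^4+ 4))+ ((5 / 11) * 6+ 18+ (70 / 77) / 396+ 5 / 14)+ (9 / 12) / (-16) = 30964159637951 / 265402368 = 116668.74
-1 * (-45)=45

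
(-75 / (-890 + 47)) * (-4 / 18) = -50 / 2529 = -0.02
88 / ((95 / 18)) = 1584 / 95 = 16.67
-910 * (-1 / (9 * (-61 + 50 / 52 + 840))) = 3380 / 26073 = 0.13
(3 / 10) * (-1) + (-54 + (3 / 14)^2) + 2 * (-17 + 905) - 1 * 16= 1671631 / 980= 1705.75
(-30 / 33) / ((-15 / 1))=2 / 33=0.06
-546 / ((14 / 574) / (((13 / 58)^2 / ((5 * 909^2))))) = -630539 / 2316341070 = -0.00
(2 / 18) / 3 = 1 / 27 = 0.04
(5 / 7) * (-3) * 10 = -150 / 7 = -21.43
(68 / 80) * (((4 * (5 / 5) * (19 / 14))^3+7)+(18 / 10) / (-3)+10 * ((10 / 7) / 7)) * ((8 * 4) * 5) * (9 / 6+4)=216049328 / 1715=125976.28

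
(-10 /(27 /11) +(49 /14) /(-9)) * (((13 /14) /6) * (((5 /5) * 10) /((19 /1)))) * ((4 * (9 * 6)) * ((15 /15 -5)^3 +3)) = 1911130 /399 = 4789.80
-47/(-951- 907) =47/1858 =0.03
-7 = -7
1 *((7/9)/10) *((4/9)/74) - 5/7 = -74876/104895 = -0.71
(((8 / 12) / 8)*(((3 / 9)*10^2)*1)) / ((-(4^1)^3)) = -25 / 576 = -0.04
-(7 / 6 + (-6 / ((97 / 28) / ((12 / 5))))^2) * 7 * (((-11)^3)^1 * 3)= 242541178187 / 470450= 515551.45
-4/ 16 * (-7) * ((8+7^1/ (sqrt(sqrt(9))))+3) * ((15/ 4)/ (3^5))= 245 * sqrt(3)/ 3888+385/ 1296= 0.41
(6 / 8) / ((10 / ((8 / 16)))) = 3 / 80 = 0.04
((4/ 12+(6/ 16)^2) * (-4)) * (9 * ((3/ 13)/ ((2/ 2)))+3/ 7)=-4.75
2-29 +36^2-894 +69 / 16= 6069 / 16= 379.31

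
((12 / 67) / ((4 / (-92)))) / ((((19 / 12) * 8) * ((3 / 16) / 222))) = -490176 / 1273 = -385.06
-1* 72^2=-5184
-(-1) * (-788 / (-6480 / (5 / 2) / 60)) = 985 / 54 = 18.24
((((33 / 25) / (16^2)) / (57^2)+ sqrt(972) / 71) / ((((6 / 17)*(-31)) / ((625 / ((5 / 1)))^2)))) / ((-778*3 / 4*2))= 116875 / 60180005376+ 265625*sqrt(3) / 856189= 0.54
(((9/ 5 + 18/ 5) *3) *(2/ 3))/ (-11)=-54/ 55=-0.98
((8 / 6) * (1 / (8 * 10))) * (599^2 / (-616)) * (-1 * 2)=358801 / 18480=19.42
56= 56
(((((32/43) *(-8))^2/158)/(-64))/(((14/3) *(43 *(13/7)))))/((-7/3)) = 2304/571575823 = 0.00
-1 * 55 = -55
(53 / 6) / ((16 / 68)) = 901 / 24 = 37.54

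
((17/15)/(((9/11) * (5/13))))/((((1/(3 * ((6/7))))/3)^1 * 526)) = 2431/46025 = 0.05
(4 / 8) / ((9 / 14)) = 0.78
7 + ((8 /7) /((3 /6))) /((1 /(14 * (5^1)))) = 167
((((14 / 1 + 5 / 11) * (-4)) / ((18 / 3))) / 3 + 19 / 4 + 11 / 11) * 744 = 20770 / 11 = 1888.18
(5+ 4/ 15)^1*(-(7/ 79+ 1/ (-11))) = 2/ 165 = 0.01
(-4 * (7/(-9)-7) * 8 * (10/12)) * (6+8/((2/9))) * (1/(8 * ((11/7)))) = 68600/99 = 692.93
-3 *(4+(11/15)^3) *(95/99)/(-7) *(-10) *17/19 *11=-504254/2835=-177.87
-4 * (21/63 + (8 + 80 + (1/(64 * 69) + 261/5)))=-1034327/1840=-562.13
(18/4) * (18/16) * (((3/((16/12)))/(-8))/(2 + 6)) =-729/4096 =-0.18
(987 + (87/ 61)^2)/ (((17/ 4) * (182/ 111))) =141.93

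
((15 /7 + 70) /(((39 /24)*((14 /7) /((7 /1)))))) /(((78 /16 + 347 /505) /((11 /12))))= 22442200 /876369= 25.61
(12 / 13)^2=144 / 169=0.85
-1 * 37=-37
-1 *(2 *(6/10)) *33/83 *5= -198/83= -2.39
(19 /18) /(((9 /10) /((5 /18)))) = 475 /1458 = 0.33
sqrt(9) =3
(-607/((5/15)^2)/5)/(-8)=5463/40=136.58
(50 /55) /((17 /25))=250 /187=1.34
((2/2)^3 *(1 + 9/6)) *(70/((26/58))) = 5075/13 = 390.38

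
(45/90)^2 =1/4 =0.25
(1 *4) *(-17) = -68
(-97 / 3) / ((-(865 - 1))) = 97 / 2592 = 0.04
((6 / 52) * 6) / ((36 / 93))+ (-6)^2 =1965 / 52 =37.79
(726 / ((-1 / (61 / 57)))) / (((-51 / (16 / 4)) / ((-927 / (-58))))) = 9122916 / 9367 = 973.94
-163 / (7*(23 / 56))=-1304 / 23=-56.70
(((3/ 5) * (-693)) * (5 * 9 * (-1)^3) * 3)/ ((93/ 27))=505197/ 31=16296.68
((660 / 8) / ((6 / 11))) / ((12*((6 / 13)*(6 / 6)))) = 7865 / 288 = 27.31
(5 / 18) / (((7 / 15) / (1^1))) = 25 / 42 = 0.60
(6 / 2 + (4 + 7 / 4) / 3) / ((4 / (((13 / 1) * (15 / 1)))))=239.69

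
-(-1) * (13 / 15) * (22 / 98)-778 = -571687 / 735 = -777.81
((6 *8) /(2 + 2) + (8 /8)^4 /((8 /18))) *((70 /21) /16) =2.97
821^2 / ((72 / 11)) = 7414451 / 72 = 102978.49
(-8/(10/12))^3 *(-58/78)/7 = 1069056/11375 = 93.98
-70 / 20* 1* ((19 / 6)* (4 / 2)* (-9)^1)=399 / 2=199.50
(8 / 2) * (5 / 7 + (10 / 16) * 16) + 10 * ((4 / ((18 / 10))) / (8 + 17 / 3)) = 38300 / 861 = 44.48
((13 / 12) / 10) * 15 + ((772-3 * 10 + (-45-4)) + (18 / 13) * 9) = 73537 / 104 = 707.09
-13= -13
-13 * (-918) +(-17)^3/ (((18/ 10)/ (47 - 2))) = -110891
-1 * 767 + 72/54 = -2297/3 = -765.67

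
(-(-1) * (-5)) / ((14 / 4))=-1.43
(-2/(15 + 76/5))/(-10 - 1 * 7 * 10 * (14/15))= 15/17063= 0.00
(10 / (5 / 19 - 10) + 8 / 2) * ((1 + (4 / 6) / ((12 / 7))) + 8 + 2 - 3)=8305 / 333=24.94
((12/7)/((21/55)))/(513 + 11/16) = 3520/402731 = 0.01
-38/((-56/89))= 1691/28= 60.39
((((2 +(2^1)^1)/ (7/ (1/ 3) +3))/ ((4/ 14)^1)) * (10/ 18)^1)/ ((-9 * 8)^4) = 35/ 2902376448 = 0.00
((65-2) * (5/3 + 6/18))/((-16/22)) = -693/4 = -173.25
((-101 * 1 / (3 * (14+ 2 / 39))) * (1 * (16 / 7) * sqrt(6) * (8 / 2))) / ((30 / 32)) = -336128 * sqrt(6) / 14385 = -57.24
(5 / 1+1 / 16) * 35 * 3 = 8505 / 16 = 531.56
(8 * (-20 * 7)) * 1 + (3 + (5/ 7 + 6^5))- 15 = 46513/ 7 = 6644.71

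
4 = 4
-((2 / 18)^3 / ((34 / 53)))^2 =-2809 / 614345796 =-0.00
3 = 3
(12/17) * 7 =84/17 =4.94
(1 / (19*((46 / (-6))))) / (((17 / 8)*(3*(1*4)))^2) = -4 / 378879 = -0.00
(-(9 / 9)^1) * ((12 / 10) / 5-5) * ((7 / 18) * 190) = 15827 / 45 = 351.71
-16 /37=-0.43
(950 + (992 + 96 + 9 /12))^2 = 66504025 /16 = 4156501.56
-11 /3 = -3.67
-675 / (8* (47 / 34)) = -11475 / 188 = -61.04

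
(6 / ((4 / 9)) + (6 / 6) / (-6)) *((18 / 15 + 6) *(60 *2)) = 11520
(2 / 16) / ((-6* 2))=-1 / 96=-0.01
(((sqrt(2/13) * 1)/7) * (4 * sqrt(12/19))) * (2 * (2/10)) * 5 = 16 * sqrt(1482)/1729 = 0.36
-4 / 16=-1 / 4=-0.25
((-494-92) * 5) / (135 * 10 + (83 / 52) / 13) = -1980680 / 912683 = -2.17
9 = 9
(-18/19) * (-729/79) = 13122/1501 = 8.74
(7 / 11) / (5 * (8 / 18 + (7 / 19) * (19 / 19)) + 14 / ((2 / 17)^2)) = 2394 / 3820553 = 0.00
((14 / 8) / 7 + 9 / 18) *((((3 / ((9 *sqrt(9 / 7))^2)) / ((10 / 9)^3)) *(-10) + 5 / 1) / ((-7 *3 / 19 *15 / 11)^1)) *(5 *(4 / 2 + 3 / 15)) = -1101221 / 42000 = -26.22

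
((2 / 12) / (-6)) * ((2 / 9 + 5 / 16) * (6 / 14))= -11 / 1728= -0.01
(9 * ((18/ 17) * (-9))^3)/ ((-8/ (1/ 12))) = 81.13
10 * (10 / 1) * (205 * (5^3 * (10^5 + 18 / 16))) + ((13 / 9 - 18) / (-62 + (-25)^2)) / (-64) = 83099734861500149 / 324288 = 256252882812.50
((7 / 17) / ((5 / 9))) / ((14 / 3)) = 27 / 170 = 0.16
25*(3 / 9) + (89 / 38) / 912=288889 / 34656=8.34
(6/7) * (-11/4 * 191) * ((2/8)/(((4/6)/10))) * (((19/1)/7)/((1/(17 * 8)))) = -30538035/49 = -623225.20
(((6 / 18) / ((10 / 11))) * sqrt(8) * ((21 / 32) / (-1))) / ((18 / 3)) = -77 * sqrt(2) / 960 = -0.11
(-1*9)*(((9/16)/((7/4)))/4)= -81/112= -0.72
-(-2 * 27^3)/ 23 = 39366/ 23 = 1711.57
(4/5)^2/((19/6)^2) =0.06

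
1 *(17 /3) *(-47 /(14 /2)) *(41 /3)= -32759 /63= -519.98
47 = 47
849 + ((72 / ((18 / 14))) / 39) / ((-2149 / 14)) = 10164965 / 11973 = 848.99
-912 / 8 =-114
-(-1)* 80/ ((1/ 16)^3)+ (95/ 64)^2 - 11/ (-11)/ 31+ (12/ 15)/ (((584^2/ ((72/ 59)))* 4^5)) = 65409717882047863/ 199613255680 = 327682.24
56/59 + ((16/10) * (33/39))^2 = 693496/249275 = 2.78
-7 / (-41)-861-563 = -58377 / 41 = -1423.83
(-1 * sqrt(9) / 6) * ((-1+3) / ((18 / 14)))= -7 / 9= -0.78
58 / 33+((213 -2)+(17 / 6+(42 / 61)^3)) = 1078200819 / 4993582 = 215.92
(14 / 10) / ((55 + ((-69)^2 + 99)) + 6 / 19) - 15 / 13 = -7002596 / 6070415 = -1.15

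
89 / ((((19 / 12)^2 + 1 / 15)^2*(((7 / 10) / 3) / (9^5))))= 3400477.63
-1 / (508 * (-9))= 1 / 4572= 0.00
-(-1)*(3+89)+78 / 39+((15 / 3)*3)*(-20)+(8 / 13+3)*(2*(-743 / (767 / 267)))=-20701840 / 9971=-2076.20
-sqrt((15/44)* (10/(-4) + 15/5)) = -sqrt(330)/44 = -0.41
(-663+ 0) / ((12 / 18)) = -1989 / 2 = -994.50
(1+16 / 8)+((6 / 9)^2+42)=409 / 9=45.44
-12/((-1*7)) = 12/7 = 1.71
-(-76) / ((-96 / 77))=-1463 / 24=-60.96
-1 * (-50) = 50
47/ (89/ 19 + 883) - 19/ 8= -156655/ 67464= -2.32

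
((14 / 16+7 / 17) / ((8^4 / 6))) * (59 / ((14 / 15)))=66375 / 557056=0.12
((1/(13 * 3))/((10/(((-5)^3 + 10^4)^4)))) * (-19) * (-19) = 686571252001953125/78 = 8802195538486578.53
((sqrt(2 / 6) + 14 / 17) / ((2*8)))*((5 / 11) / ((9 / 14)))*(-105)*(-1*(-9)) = -25725 / 748 - 1225*sqrt(3) / 88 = -58.50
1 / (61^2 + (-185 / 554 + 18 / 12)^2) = 76729 / 285612938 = 0.00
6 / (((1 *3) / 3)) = 6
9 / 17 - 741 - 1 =-12605 / 17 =-741.47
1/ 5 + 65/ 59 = 384/ 295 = 1.30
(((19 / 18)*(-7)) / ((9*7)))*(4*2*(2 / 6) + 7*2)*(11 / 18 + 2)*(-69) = 513475 / 1458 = 352.18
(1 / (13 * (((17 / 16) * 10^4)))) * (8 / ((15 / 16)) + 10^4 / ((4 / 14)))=525128 / 2071875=0.25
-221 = -221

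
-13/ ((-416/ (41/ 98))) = 41/ 3136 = 0.01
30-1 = 29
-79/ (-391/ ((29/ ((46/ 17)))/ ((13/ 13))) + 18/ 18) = 2291/ 1029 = 2.23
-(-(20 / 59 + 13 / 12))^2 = -1014049 / 501264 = -2.02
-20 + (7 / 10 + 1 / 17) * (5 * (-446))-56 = -1768.18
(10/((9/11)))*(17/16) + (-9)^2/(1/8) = 47591/72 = 660.99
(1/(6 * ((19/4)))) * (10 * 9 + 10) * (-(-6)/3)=7.02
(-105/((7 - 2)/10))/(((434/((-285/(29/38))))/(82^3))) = 99632626.92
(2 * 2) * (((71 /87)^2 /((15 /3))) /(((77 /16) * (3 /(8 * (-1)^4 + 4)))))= 1290496 /2914065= 0.44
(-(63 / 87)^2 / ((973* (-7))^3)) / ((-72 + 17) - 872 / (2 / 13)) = -9 / 31035325348409417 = -0.00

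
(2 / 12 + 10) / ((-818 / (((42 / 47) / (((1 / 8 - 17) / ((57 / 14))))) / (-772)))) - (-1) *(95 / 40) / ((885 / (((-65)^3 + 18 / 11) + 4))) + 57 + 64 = -533933608438903 / 866813511960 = -615.97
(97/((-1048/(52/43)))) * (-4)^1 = 2522/5633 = 0.45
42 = 42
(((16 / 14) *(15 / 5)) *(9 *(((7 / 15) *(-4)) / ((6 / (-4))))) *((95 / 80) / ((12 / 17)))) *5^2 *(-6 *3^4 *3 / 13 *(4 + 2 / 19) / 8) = -185895 / 2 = -92947.50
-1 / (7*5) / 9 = -1 / 315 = -0.00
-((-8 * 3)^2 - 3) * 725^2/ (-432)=100394375/ 144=697183.16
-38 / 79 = -0.48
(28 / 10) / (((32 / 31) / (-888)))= -2408.70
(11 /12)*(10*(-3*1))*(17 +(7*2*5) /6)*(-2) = 1576.67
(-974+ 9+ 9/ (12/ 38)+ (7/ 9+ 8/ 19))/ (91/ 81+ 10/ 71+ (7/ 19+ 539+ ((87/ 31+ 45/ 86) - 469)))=-272463663051/ 21837392089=-12.48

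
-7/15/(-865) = 7/12975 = 0.00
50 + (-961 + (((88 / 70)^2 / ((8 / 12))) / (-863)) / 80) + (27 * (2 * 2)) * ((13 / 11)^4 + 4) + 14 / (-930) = -3862563160564219 / 14394632232750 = -268.33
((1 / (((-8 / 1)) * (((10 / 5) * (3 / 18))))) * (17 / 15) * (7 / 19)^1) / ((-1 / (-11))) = -1309 / 760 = -1.72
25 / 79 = 0.32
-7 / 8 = -0.88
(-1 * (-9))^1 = 9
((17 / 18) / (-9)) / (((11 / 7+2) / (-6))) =119 / 675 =0.18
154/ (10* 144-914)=77/ 263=0.29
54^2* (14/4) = 10206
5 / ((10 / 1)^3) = 1 / 200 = 0.00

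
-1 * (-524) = 524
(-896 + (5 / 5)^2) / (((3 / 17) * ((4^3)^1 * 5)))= -15.85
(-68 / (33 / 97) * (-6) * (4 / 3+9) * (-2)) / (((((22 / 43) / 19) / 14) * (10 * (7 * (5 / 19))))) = -6348161896 / 9075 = -699521.97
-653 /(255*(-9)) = 653 /2295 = 0.28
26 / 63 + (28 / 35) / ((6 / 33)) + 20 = 7816 / 315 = 24.81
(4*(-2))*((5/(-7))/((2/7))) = 20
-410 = -410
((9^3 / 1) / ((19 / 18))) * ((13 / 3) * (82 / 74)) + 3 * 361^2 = 277178331 / 703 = 394279.28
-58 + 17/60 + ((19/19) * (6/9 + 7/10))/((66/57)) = -6219/110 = -56.54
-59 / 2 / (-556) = 59 / 1112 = 0.05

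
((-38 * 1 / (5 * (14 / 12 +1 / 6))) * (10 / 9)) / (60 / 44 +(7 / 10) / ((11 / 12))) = -1045 / 351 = -2.98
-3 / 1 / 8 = -3 / 8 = -0.38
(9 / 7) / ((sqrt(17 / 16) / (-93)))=-3348 * sqrt(17) / 119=-116.00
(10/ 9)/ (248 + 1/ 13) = 26/ 5805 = 0.00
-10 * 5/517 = -50/517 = -0.10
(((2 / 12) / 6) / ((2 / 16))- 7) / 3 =-61 / 27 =-2.26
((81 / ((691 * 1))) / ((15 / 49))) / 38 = 1323 / 131290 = 0.01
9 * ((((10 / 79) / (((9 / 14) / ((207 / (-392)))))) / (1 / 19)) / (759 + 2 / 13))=-255645 / 10915114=-0.02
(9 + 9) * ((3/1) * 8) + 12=444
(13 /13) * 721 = 721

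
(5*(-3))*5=-75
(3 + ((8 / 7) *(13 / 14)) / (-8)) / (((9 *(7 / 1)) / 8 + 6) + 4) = 1124 / 7007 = 0.16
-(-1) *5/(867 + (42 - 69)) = 1/168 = 0.01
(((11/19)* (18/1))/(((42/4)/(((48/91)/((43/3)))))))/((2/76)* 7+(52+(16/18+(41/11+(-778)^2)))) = 3763584/62377307664581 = 0.00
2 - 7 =-5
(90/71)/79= 90/5609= 0.02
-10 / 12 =-5 / 6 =-0.83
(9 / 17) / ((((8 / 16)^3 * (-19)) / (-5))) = 360 / 323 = 1.11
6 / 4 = 1.50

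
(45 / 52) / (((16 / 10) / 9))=4.87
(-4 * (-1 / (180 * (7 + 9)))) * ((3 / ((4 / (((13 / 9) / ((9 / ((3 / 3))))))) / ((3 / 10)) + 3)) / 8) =13 / 2148480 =0.00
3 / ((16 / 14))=21 / 8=2.62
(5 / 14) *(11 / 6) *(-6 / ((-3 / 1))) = 55 / 42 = 1.31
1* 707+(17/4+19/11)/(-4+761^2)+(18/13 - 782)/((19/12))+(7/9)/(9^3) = 2945368264743299/13764635856972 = 213.98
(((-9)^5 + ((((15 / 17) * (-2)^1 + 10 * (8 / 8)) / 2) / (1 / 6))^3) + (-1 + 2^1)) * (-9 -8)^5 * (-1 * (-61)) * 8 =30465002658368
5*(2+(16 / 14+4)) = 250 / 7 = 35.71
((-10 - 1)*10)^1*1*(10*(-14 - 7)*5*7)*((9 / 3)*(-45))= -109147500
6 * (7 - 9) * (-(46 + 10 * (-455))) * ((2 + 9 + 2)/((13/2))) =-108096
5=5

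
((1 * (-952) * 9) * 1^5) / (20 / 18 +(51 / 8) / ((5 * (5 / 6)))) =-7711200 / 2377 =-3244.09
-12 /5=-2.40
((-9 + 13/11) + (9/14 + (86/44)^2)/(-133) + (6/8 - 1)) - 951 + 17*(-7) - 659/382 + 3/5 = -232210133489/215163410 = -1079.23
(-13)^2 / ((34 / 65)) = 10985 / 34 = 323.09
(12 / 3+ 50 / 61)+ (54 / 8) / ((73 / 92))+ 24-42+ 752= 3327845 / 4453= 747.33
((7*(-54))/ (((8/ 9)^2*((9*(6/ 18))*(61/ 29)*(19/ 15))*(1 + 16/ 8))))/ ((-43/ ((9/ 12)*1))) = 2219805/ 6379136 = 0.35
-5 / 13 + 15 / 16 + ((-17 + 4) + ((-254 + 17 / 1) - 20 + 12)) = -53549 / 208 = -257.45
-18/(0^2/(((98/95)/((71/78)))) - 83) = 18/83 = 0.22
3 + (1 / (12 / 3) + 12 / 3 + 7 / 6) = 101 / 12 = 8.42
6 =6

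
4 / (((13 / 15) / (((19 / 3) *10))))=292.31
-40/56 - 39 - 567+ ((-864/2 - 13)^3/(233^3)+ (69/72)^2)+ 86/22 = -341580919378571/561023394624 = -608.85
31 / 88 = 0.35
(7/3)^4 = 2401/81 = 29.64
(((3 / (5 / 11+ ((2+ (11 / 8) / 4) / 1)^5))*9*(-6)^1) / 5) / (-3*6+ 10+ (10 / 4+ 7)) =-39862665216 / 131356438925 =-0.30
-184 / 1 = -184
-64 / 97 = -0.66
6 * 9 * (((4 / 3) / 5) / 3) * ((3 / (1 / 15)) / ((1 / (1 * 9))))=1944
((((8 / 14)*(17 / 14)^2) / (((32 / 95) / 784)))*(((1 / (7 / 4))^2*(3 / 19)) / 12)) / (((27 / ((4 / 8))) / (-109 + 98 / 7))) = -137275 / 9261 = -14.82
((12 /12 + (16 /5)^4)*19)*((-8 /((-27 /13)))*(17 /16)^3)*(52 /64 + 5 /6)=6342681000409 /414720000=15293.89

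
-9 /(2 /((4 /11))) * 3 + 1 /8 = -421 /88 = -4.78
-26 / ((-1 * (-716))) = -13 / 358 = -0.04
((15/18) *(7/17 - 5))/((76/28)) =-455/323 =-1.41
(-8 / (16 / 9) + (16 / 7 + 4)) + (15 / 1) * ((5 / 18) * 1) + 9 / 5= 814 / 105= 7.75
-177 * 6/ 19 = -1062/ 19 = -55.89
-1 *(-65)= 65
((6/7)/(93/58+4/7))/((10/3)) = 0.12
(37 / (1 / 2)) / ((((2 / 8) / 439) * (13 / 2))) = 259888 / 13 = 19991.38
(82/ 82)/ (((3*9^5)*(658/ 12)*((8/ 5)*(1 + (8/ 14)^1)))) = 5/ 122113332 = 0.00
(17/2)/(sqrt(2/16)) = 17 *sqrt(2) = 24.04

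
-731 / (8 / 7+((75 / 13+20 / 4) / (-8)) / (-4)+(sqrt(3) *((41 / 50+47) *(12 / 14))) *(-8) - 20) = -4484513215000 / 106735160744663+79398614131200 *sqrt(3) / 106735160744663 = 1.25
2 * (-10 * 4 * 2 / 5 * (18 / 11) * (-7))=366.55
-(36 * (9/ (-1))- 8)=332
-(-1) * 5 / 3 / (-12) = -0.14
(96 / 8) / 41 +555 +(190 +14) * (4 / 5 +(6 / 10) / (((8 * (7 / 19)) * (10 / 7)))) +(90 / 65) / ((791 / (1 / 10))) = 31517474361 / 42160300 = 747.56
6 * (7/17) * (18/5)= 756/85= 8.89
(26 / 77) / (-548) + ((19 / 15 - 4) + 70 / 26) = -171319 / 4114110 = -0.04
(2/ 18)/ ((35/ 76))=76/ 315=0.24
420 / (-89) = -420 / 89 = -4.72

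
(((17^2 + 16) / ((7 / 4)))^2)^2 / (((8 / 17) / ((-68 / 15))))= -64023168784000 / 7203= -8888403274.19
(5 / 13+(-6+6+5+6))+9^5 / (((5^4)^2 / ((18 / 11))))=649754966 / 55859375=11.63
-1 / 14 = -0.07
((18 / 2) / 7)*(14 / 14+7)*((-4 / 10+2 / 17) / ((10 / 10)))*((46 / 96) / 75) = -0.02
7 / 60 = 0.12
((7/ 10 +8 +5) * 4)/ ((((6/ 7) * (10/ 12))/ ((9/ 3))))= 230.16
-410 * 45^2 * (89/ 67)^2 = -6576410250/ 4489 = -1465005.62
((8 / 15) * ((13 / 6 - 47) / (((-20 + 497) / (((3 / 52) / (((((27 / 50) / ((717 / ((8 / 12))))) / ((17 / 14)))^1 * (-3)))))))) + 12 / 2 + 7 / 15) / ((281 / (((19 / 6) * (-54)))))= -1959133643 / 365921010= -5.35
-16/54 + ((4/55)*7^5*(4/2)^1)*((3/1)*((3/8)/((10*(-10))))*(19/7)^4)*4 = -5971.37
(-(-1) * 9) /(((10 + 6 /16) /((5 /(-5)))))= -72 /83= -0.87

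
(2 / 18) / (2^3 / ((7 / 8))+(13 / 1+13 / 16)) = 112 / 23139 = 0.00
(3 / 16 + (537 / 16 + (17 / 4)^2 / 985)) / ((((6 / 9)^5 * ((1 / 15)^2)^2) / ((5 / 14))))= 935274650625 / 201728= 4636315.49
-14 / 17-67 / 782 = -711 / 782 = -0.91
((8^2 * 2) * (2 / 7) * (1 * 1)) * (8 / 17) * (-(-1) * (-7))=-2048 / 17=-120.47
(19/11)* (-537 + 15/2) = -20121/22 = -914.59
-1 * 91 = -91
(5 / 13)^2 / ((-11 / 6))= -150 / 1859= -0.08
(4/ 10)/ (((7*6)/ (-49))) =-7/ 15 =-0.47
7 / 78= 0.09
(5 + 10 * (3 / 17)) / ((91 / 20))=2300 / 1547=1.49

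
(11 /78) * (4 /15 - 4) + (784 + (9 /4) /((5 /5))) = 1838593 /2340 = 785.72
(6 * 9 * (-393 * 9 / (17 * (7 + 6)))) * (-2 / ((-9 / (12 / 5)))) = -509328 / 1105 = -460.93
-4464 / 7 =-637.71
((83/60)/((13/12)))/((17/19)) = 1577/1105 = 1.43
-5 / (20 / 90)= -45 / 2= -22.50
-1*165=-165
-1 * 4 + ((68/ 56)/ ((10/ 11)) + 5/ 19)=-6387/ 2660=-2.40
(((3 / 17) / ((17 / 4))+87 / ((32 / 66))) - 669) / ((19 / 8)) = -2263545 / 10982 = -206.11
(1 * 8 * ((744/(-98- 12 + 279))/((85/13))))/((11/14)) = 83328/12155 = 6.86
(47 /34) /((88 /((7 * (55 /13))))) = 0.47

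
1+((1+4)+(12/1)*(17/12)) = 23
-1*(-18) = 18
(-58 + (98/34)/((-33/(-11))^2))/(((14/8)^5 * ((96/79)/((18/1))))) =-44619200/857157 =-52.05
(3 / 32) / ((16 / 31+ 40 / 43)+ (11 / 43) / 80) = 6665 / 103054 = 0.06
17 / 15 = 1.13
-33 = -33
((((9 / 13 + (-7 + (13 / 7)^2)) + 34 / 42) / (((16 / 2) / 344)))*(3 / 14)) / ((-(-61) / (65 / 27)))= -420970 / 564921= -0.75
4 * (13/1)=52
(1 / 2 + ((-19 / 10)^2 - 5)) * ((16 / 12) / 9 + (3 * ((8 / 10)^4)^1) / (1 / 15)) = -1395253 / 84375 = -16.54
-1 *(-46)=46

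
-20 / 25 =-4 / 5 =-0.80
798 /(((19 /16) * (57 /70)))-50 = 775.26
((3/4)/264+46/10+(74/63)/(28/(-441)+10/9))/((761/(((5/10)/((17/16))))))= 30223/8538420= 0.00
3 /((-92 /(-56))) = 1.83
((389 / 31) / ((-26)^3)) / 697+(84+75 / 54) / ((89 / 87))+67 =15257233869053 / 101397156744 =150.47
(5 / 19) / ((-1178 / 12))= -30 / 11191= -0.00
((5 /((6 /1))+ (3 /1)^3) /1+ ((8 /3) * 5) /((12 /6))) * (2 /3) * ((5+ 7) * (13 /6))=598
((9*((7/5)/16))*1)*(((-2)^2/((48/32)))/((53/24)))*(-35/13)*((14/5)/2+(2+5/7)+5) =-80388/3445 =-23.33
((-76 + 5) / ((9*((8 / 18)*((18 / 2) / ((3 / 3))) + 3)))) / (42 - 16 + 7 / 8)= -568 / 13545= -0.04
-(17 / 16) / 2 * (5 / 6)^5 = -53125 / 248832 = -0.21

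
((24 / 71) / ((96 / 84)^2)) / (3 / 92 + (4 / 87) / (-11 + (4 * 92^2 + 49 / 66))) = 219023719131 / 27597749558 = 7.94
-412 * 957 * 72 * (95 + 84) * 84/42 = -10163064384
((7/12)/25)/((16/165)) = 77/320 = 0.24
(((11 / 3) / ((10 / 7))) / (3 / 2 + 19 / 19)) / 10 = 77 / 750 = 0.10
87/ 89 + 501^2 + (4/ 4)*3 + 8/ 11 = 245734585/ 979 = 251005.70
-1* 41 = -41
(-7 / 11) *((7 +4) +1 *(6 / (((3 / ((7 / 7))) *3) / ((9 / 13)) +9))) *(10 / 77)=-1240 / 1331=-0.93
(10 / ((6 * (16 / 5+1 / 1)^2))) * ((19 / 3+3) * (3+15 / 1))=15.87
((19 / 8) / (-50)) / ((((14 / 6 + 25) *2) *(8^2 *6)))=-0.00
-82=-82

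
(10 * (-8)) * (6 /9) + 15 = -115 /3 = -38.33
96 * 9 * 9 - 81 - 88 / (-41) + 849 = 350392 / 41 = 8546.15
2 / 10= 1 / 5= 0.20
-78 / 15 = -26 / 5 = -5.20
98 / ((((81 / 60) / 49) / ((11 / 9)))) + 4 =1057412 / 243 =4351.49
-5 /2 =-2.50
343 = 343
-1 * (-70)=70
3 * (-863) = -2589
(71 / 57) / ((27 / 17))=1207 / 1539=0.78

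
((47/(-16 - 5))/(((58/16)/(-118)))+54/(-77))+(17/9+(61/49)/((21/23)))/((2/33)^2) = 957.60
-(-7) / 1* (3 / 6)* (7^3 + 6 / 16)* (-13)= -249977 / 16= -15623.56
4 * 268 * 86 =92192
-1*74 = -74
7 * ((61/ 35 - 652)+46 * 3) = -17929/ 5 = -3585.80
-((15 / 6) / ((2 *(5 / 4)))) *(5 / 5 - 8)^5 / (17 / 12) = 201684 / 17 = 11863.76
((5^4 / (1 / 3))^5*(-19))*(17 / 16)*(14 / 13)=-52397060394287109375 / 104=-503817888406606820.91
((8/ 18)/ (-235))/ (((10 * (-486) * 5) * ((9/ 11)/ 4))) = 0.00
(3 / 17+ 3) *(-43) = -2322 / 17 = -136.59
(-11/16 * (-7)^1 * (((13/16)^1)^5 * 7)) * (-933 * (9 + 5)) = -1307028960237/8388608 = -155809.99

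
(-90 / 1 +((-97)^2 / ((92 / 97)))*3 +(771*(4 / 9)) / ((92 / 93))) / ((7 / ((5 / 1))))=21441.05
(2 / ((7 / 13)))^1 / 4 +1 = 1.93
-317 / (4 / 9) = -2853 / 4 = -713.25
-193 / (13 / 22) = -4246 / 13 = -326.62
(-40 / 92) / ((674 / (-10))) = 50 / 7751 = 0.01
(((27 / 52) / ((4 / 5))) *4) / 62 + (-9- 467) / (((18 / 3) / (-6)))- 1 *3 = 1525087 / 3224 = 473.04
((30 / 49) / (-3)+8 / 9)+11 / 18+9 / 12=2.05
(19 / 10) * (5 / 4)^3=475 / 128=3.71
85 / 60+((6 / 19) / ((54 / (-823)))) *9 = -9553 / 228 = -41.90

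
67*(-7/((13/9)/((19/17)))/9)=-8911/221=-40.32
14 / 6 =7 / 3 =2.33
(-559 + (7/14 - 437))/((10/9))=-17919/20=-895.95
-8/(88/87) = -87/11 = -7.91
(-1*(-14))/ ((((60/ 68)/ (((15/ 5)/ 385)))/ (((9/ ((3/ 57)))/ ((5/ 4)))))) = 23256/ 1375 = 16.91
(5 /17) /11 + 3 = 566 /187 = 3.03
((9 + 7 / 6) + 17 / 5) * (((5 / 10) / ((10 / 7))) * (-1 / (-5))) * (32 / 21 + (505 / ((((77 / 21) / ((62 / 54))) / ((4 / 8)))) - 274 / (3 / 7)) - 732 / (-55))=-139854931 / 270000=-517.98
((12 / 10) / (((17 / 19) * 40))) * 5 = 57 / 340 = 0.17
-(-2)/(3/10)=20/3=6.67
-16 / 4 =-4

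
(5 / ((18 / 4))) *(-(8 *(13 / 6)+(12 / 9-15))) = -4.07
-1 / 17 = -0.06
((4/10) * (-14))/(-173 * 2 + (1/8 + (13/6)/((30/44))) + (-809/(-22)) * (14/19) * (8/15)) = 421344/24697243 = 0.02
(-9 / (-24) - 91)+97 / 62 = -22087 / 248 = -89.06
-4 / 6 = -2 / 3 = -0.67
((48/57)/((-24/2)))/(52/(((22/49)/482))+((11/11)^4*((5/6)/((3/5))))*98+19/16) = -2112/1684222187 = -0.00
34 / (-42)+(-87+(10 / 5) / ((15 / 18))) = -8968 / 105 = -85.41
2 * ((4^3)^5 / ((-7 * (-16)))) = 134217728 / 7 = 19173961.14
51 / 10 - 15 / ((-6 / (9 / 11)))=393 / 55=7.15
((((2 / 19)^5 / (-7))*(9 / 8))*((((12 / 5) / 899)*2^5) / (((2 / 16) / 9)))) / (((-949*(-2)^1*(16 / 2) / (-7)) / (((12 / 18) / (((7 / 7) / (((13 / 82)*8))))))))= 165888 / 33312284559965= 0.00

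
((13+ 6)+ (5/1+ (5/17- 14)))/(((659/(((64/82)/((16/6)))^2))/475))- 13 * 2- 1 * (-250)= 4230392432/18832243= 224.64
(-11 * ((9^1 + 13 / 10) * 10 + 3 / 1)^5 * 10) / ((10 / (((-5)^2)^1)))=-3680120338400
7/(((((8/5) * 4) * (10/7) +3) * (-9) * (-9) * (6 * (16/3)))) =49/220320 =0.00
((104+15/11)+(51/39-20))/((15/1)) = 12394/2145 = 5.78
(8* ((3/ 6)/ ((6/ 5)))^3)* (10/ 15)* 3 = 125/ 108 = 1.16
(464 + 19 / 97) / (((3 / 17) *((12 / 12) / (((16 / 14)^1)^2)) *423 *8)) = 680408 / 670173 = 1.02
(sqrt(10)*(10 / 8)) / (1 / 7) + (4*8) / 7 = 32 / 7 + 35*sqrt(10) / 4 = 32.24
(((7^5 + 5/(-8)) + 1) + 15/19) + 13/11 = 28105227/1672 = 16809.35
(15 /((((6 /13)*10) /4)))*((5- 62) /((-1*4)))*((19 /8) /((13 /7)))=7581 /32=236.91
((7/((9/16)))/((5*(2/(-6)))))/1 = -7.47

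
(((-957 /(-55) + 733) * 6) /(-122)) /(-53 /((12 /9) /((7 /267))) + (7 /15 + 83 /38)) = -22.94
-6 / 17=-0.35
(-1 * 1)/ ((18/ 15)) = -5/ 6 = -0.83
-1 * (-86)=86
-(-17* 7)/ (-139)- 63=-8876/ 139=-63.86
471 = 471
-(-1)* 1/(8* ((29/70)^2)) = 1225/1682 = 0.73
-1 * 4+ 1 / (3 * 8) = -95 / 24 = -3.96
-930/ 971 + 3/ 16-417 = -417.77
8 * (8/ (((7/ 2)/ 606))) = 77568/ 7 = 11081.14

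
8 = 8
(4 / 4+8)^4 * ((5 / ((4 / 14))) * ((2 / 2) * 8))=918540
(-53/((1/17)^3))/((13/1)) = -260389/13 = -20029.92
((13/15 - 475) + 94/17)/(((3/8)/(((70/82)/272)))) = -418229/106641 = -3.92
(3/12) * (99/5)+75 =1599/20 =79.95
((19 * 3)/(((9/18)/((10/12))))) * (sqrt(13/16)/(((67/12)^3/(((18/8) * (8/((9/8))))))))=656640 * sqrt(13)/300763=7.87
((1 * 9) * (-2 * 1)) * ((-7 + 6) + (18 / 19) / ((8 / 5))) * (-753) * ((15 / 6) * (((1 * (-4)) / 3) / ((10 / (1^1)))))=70029 / 38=1842.87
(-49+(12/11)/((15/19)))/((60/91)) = -79443/1100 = -72.22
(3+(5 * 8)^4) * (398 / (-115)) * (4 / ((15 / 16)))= -65208396416 / 1725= -37801968.94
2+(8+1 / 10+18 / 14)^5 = 72836.42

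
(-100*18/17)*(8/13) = -14400/221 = -65.16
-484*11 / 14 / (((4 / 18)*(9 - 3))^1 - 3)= 228.17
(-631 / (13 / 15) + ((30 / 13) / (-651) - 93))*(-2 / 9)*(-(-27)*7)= 13897608 / 403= 34485.38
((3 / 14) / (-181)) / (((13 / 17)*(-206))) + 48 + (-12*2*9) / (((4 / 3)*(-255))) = 28053543303 / 576814420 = 48.64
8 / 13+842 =10954 / 13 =842.62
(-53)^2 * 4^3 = 179776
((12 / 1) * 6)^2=5184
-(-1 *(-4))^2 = -16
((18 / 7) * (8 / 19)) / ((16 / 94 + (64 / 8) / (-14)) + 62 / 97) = 328248 / 72143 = 4.55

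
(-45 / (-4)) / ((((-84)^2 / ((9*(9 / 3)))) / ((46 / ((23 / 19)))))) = 2565 / 1568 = 1.64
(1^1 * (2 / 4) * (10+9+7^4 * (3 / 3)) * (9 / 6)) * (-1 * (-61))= 110715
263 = 263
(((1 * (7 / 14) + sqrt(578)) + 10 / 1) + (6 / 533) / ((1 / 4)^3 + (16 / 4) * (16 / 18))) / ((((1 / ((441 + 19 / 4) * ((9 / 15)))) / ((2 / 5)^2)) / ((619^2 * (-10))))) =-69683958426 * sqrt(2) / 25 - 47202505411906557 / 27409525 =-5664040482.19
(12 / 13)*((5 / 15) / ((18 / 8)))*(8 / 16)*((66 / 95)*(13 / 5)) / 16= 11 / 1425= 0.01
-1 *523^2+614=-272915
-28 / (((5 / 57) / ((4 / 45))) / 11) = -23408 / 75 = -312.11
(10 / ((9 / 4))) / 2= 20 / 9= 2.22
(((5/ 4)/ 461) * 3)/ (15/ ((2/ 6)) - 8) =15/ 68228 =0.00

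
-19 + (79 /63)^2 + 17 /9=-61673 /3969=-15.54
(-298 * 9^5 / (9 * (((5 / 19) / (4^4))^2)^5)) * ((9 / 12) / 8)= -1358605101082108492791446571093424877862912 / 9765625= -139121162350807909661844100000000000.00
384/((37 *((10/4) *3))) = 256/185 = 1.38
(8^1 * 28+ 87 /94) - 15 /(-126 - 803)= 19643257 /87326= 224.94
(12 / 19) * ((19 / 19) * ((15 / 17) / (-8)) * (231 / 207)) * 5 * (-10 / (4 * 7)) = 4125 / 29716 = 0.14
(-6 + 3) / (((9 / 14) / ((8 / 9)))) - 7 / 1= -301 / 27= -11.15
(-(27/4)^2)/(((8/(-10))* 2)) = 3645/128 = 28.48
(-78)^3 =-474552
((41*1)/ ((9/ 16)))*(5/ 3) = 3280/ 27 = 121.48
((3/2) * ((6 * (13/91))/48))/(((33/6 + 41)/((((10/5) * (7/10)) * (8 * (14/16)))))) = 7/1240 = 0.01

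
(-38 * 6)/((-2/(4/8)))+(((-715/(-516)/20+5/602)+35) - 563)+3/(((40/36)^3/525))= 48924727/72240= 677.25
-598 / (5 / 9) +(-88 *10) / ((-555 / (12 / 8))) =-198694 / 185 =-1074.02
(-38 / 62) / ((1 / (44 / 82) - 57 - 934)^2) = -9196 / 14679774751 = -0.00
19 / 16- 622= -9933 / 16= -620.81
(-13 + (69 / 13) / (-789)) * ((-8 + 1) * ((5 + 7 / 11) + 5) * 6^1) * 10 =58104.60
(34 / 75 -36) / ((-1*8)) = 1333 / 300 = 4.44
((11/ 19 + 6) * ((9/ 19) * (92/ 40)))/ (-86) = -5175/ 62092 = -0.08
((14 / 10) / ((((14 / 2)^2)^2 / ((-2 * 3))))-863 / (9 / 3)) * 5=-1480063 / 1029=-1438.35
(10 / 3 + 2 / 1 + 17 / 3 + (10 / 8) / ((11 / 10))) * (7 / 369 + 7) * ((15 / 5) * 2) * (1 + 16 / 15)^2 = 2183.00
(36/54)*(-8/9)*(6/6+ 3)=-64/27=-2.37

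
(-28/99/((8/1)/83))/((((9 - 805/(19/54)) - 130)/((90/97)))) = 55195/48835523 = 0.00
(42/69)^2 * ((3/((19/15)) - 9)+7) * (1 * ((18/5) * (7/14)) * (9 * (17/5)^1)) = 1889244/251275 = 7.52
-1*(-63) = 63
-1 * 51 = -51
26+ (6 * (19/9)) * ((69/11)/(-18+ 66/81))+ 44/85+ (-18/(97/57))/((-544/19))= 936909307/42082480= 22.26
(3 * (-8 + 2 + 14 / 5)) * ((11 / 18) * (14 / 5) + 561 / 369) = -95392 / 3075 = -31.02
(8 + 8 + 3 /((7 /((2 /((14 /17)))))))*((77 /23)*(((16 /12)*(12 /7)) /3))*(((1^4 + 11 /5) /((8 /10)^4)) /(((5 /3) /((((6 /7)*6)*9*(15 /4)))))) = 278994375 /7889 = 35364.99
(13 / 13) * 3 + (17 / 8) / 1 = 41 / 8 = 5.12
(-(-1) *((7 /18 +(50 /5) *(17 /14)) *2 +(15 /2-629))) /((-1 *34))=75151 /4284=17.54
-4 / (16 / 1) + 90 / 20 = 17 / 4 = 4.25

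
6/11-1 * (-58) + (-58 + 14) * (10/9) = 956/99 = 9.66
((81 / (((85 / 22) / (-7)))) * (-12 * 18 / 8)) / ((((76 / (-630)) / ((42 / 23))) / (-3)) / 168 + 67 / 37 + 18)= 8309245844592 / 41544750433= 200.01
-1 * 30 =-30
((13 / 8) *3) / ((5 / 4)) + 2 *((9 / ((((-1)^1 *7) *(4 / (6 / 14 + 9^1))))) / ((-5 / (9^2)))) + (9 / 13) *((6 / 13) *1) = 1696137 / 16562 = 102.41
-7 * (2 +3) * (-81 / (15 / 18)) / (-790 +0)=-1701 / 395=-4.31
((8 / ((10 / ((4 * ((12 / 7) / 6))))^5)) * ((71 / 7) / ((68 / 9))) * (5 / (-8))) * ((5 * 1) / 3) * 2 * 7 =-109056 / 35714875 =-0.00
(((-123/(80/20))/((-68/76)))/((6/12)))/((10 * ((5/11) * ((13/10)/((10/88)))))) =2337/1768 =1.32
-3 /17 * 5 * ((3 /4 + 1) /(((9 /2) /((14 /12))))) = -245 /612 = -0.40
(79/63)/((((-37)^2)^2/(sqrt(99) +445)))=79 * sqrt(11)/39357381 +35155/118072143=0.00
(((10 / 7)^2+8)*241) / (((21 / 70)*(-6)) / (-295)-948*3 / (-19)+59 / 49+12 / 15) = 1661490150 / 104155267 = 15.95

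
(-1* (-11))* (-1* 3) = -33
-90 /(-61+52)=10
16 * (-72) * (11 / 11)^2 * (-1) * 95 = 109440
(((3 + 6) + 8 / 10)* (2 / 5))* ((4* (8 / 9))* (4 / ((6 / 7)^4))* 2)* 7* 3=26353376 / 6075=4338.00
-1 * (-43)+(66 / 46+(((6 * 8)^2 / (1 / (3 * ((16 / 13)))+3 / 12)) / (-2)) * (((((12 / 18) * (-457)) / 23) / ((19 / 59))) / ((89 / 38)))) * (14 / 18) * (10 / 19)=9302426267 / 583395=15945.33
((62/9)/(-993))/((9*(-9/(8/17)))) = 496/12306249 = 0.00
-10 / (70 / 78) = -78 / 7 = -11.14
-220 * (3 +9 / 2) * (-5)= 8250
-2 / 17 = -0.12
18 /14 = 9 /7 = 1.29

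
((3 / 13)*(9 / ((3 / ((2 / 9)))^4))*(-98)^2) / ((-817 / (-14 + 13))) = 153664 / 209053143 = 0.00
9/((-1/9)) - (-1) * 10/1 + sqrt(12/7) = -71 + 2 * sqrt(21)/7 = -69.69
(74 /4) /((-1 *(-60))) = 37 /120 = 0.31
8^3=512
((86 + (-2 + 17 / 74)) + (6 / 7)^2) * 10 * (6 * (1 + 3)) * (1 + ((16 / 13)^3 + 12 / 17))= 4929727313400 / 67713737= 72802.47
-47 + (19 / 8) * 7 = -243 / 8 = -30.38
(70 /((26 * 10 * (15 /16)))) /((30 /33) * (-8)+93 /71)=-43736 /908115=-0.05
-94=-94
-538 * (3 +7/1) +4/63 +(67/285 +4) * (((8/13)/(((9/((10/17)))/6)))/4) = -83713216/15561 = -5379.68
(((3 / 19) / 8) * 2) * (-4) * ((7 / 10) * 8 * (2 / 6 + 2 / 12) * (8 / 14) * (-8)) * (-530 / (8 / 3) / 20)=-1908 / 95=-20.08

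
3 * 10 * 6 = 180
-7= -7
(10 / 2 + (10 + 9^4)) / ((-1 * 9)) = -2192 / 3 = -730.67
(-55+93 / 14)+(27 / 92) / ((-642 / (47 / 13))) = -86640005 / 1791608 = -48.36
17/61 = 0.28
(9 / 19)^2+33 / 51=5348 / 6137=0.87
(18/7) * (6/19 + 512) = 175212/133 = 1317.38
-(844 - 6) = -838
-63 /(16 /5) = -315 /16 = -19.69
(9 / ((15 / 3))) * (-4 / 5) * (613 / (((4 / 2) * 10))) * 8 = -44136 / 125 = -353.09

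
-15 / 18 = -5 / 6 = -0.83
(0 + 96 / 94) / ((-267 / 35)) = -560 / 4183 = -0.13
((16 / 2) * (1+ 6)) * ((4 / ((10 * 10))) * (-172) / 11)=-9632 / 275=-35.03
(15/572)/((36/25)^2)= 3125/247104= 0.01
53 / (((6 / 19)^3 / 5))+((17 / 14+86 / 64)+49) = 51205603 / 6048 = 8466.53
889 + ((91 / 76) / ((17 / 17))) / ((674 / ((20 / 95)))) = 216306237 / 243314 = 889.00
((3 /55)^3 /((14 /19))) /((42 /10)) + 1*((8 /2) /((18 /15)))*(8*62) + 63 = 16790632063 /9782850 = 1716.33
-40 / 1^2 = -40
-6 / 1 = -6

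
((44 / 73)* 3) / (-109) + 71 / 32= 560723 / 254624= 2.20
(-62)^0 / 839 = 1 / 839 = 0.00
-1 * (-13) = 13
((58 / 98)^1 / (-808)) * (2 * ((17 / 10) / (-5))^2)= -8381 / 49490000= -0.00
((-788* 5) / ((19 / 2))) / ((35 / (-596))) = 939296 / 133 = 7062.38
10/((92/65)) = 325/46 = 7.07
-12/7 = -1.71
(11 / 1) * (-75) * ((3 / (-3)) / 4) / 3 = 275 / 4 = 68.75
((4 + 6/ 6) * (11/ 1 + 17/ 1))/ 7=20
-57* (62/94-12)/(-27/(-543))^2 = 261442.59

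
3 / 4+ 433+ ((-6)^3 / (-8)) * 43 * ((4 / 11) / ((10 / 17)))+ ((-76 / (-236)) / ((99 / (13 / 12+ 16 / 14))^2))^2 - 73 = 67446213117921284239 / 62539426562215680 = 1078.46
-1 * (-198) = 198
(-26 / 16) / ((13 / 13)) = -13 / 8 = -1.62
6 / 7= 0.86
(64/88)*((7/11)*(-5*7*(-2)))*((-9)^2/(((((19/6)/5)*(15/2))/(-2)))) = -2540160/2299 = -1104.90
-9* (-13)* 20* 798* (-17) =-31744440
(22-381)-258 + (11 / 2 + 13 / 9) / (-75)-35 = -35213 / 54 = -652.09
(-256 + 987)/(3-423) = -731/420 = -1.74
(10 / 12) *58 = 145 / 3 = 48.33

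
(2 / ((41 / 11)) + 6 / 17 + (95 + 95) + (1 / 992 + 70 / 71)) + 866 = 1057.88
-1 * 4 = -4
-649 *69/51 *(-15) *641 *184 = 26408251320/17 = 1553426548.24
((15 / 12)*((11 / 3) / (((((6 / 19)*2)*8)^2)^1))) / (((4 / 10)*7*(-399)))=-5225 / 32514048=-0.00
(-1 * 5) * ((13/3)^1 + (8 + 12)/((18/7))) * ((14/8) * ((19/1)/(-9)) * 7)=507395/324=1566.03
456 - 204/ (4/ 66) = -2910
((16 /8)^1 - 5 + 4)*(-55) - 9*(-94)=791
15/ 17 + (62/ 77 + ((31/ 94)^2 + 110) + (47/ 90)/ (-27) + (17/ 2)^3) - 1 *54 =18884589073477/ 28106167320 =671.90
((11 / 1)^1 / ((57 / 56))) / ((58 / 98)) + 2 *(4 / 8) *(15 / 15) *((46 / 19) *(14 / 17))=569156 / 28101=20.25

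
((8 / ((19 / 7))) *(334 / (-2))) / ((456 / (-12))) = 4676 / 361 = 12.95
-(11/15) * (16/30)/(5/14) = -1232/1125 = -1.10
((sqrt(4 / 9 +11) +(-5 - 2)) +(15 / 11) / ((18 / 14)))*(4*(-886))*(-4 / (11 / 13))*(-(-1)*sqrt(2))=-36120448*sqrt(2) / 363 +184288*sqrt(206) / 33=-60569.40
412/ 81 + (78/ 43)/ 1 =24034/ 3483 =6.90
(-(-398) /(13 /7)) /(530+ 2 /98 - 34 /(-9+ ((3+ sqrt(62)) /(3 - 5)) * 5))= 64776848598 /158713756721 - 454864648 * sqrt(62) /793568783605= 0.40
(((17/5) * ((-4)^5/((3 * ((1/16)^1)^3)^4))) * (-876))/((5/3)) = 1430775587217097097216/225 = 6359002609853764876.52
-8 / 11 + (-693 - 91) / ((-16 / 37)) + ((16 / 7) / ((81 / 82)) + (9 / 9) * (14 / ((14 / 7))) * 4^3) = 14111753 / 6237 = 2262.59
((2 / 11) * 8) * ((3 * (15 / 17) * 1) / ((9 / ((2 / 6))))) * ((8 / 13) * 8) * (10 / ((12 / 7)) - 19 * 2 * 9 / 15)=-260608 / 21879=-11.91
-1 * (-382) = 382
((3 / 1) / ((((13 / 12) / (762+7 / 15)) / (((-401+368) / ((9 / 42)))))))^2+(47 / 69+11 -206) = 30823167470123744 / 291525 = 105730786279.47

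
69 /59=1.17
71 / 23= 3.09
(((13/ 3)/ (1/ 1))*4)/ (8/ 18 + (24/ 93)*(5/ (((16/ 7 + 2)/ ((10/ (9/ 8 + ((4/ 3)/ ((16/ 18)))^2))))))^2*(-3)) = -293787/ 149267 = -1.97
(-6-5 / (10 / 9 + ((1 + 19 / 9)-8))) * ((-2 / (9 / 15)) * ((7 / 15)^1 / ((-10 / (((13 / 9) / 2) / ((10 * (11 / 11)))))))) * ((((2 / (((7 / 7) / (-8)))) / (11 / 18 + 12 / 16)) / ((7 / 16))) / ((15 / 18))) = 176384 / 104125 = 1.69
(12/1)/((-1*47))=-12/47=-0.26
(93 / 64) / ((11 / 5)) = 465 / 704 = 0.66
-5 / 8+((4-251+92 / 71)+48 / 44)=-1532249 / 6248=-245.24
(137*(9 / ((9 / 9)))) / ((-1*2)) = -1233 / 2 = -616.50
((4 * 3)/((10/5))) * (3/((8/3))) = 27/4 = 6.75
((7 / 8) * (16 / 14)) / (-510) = -1 / 510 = -0.00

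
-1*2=-2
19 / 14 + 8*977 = 109443 / 14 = 7817.36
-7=-7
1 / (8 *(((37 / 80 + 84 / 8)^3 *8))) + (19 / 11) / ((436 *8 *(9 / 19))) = 246266430013 / 232921968038496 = 0.00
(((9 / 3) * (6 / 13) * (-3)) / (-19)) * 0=0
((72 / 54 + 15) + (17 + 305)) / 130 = 203 / 78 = 2.60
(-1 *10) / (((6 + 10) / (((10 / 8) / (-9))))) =25 / 288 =0.09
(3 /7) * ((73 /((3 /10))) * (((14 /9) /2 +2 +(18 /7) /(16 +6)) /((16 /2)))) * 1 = 366095 /9702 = 37.73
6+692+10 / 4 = 1401 / 2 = 700.50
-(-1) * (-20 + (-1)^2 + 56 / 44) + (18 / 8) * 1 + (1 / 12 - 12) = -904 / 33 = -27.39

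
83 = 83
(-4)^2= 16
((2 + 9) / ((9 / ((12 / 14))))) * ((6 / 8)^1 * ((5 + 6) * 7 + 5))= 451 / 7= 64.43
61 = 61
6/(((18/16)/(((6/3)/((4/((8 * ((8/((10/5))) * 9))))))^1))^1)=768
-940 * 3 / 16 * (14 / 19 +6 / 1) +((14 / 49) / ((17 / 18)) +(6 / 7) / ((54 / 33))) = -8048315 / 6783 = -1186.54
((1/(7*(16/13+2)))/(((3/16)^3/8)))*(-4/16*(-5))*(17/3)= 4526080/11907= 380.12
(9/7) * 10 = 90/7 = 12.86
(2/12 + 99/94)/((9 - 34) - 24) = -172/6909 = -0.02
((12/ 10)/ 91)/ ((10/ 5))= 3/ 455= 0.01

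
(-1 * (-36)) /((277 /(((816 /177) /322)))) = 4896 /2631223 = 0.00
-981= -981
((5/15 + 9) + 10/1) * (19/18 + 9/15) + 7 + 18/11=60356/1485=40.64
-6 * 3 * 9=-162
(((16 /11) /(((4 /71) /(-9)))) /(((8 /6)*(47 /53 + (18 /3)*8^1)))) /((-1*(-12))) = -0.30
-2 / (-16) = 1 / 8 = 0.12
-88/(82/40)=-1760/41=-42.93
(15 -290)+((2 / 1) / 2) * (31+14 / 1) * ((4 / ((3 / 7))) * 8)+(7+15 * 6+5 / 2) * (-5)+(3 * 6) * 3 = 5283 / 2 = 2641.50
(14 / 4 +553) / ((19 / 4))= 117.16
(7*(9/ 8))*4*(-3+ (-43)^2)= 58149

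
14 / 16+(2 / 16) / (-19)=33 / 38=0.87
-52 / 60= -13 / 15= -0.87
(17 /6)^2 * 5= 1445 /36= 40.14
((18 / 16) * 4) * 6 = 27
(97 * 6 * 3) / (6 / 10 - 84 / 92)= -5577.50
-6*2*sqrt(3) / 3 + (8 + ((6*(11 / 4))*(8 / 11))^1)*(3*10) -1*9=591 -4*sqrt(3)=584.07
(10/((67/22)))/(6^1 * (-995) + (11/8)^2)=-14080/25591253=-0.00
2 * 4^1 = 8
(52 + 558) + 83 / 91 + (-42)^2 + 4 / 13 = 216145 / 91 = 2375.22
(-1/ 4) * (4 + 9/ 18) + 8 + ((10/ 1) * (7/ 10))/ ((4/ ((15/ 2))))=20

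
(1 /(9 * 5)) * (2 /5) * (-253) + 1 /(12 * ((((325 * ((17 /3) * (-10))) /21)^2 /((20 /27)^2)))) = -1853515901 /824191875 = -2.25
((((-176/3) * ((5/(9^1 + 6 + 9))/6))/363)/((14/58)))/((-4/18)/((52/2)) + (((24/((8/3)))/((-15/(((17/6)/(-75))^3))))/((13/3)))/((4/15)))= 942500000/345365097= 2.73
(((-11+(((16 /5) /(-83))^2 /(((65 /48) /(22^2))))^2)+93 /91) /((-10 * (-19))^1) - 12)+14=162422359535418324 /83337553212265625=1.95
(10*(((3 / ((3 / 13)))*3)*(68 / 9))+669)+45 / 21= 3617.81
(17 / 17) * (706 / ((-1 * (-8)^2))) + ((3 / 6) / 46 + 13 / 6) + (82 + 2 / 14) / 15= -17401 / 5152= -3.38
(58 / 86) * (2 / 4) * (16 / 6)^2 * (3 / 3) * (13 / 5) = 12064 / 1935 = 6.23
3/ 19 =0.16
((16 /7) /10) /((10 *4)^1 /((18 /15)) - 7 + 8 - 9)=6 /665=0.01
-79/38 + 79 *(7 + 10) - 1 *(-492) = 69651/38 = 1832.92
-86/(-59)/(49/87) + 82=244544/2891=84.59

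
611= 611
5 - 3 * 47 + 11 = -125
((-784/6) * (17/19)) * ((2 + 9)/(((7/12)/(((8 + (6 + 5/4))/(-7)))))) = 4802.95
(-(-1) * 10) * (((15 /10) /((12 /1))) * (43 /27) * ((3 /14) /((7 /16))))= 430 /441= 0.98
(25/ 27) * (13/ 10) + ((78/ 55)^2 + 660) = 108336161/ 163350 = 663.21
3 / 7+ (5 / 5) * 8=59 / 7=8.43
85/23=3.70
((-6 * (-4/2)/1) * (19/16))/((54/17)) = 323/72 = 4.49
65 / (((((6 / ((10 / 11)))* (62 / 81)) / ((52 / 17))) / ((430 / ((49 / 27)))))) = 2648821500 / 284053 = 9325.10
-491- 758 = -1249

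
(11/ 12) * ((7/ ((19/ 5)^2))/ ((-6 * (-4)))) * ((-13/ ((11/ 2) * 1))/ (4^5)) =-2275/ 53231616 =-0.00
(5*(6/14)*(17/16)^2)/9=1445/5376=0.27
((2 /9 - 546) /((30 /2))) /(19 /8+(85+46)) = -39296 /144045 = -0.27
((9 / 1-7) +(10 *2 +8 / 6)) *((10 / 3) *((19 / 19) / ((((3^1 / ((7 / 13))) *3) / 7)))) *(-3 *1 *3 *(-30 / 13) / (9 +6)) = 68600 / 1521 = 45.10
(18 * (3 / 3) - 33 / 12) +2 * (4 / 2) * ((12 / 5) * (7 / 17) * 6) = 13249 / 340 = 38.97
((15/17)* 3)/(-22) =-45/374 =-0.12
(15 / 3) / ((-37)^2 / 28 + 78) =140 / 3553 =0.04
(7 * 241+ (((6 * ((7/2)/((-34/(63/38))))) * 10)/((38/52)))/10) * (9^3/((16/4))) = 15082309431/49096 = 307200.37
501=501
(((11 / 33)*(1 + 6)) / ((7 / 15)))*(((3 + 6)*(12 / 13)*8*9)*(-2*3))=-17944.62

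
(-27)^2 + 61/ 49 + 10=36272/ 49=740.24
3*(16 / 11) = 48 / 11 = 4.36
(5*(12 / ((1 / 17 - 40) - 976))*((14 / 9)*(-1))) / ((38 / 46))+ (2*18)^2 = 1275952792 / 984447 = 1296.11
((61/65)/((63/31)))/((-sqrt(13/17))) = -1891*sqrt(221)/53235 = -0.53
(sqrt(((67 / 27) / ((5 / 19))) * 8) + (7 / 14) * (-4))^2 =10724 / 135 -8 * sqrt(38190) / 45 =44.70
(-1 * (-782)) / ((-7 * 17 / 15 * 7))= -690 / 49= -14.08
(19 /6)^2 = 361 /36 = 10.03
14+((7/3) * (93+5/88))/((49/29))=263353/1848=142.51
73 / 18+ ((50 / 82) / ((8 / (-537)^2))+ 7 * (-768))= 49025045 / 2952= 16607.40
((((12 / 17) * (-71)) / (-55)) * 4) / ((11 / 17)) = 5.63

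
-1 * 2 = -2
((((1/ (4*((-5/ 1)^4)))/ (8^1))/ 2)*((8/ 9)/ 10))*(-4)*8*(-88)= 176/ 28125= 0.01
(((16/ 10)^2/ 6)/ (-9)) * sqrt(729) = -32/ 25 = -1.28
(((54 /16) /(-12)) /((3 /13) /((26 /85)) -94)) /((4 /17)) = 25857 /2017088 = 0.01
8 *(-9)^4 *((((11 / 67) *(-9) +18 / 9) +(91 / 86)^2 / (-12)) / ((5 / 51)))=284585874741 / 1238830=229721.49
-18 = -18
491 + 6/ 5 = 2461/ 5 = 492.20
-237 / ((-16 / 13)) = 3081 / 16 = 192.56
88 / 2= 44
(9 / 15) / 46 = 3 / 230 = 0.01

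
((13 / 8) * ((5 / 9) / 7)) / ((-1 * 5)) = -13 / 504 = -0.03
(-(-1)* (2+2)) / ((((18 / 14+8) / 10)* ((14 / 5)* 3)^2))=50 / 819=0.06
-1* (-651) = 651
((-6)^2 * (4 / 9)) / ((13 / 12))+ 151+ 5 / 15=6478 / 39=166.10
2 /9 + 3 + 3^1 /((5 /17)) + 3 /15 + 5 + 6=1108 /45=24.62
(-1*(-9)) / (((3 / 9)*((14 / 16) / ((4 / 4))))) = 216 / 7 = 30.86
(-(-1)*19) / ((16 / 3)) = 57 / 16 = 3.56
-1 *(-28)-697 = -669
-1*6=-6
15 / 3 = 5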